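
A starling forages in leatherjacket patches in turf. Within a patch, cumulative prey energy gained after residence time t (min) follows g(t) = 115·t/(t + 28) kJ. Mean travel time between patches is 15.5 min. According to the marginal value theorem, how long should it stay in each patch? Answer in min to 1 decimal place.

20.8 min

Maximise g(t)/(T+t): set derivative to zero → g'(t)(T+t) = g(t).
g'(t) = 115·28/(t + 28)². Setting 115·28/(t+28)² = 115t/[(t+28)(15.5+t)] gives 28(15.5+t) = t(t+28), so t² = 28×15.5 = 434.
t* = √434 = 20.83 min.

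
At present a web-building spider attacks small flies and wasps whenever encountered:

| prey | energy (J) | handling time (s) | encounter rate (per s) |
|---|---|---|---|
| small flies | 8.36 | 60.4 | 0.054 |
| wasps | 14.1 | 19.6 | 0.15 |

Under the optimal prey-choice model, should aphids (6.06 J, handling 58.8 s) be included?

No

Intake rate on the current diet: R = (0.054×8.36 + 0.15×14.1) / (1 + 0.054×60.4 + 0.15×19.6) = 2.566/7.202 = 0.3564 J/s.
aphids: E/h = 6.06/58.8 = 0.1031 J/s.
0.1031 < 0.3564, so adding aphids would lower the average — exclude it.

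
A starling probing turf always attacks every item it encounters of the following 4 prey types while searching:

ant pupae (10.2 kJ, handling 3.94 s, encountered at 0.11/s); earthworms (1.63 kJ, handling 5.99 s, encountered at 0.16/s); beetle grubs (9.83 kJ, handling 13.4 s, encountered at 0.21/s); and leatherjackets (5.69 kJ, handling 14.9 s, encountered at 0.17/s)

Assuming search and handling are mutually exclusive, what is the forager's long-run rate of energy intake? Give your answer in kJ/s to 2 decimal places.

0.57 kJ/s

R = (0.11×10.2 + 0.16×1.63 + 0.21×9.83 + 0.17×5.69) / (1 + 0.11×3.94 + 0.16×5.99 + 0.21×13.4 + 0.17×14.9) = 4.414/7.739 = 0.5704 kJ/s.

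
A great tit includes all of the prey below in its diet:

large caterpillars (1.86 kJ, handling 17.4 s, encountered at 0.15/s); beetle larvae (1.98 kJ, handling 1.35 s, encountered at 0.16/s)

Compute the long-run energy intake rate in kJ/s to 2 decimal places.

R = Σλ_iE_i / (1 + Σλ_ih_i)
Numerator: 0.15×1.86 + 0.16×1.98 = 0.5958
Denominator: 1 + 0.15×17.4 + 0.16×1.35 = 3.826
R = 0.5958/3.826 = 0.1557 kJ/s

0.16 kJ/s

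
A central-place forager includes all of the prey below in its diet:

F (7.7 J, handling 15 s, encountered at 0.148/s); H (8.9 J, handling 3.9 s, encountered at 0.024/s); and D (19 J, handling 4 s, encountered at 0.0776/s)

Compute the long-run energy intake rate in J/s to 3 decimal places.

0.780 J/s

R = (0.148×7.7 + 0.024×8.9 + 0.0776×19) / (1 + 0.148×15 + 0.024×3.9 + 0.0776×4) = 2.828/3.624 = 0.7802 J/s.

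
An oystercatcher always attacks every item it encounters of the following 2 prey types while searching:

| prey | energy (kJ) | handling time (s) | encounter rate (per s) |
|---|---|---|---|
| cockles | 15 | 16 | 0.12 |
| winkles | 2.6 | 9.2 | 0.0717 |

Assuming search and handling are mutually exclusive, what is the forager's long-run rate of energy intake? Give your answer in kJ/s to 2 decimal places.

Energy encountered per unit search time: 0.12×15 + 0.0717×2.6 = 1.986 kJ/s.
Handling time per unit search time: 0.12×16 + 0.0717×9.2 = 2.58.
Rate = 1.986/(1 + 2.58) = 0.5549 kJ/s.

0.55 kJ/s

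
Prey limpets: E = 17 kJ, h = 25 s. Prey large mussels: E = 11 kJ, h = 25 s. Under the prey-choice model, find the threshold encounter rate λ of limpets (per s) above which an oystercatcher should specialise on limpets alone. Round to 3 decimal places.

0.073 per s

Drop large mussels once their profitability E₂/h₂ falls below the rate achievable on limpets alone: E₂/h₂ = λE₁/(1 + λh₁).
Solve for λ: λE₁h₂ = E₂(1 + λh₁) → λ(E₁h₂ − E₂h₁) = E₂ → λ = E₂/(E₁h₂ − E₂h₁).
λ = 11/(17×25 − 11×25) = 11/150 = 0.07333 per s.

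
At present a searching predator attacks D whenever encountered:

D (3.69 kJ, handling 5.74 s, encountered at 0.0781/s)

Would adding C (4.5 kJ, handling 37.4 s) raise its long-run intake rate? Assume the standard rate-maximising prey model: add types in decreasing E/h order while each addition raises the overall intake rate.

Current rate: (0.0781×3.69)/(1 + 0.0781×5.74) = 0.199 kJ/s.
Profitability of C: 4.5/37.4 = 0.1203 kJ/s.
0.1203 < 0.199, so adding C would lower the average — exclude it.

No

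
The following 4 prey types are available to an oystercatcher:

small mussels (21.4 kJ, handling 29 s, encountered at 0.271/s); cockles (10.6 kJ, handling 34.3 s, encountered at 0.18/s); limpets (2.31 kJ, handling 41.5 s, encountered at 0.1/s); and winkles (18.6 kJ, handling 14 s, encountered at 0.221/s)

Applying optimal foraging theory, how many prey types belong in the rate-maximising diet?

1

Rank by E/h (kJ/s): winkles 1.33, small mussels 0.738, cockles 0.309, limpets 0.0557. Include each in turn until the next type's E/h falls below the running intake rate.
Rate on top 1: 1.004. small mussels: 0.738 < 1.004 → exclude; stop.
Optimal diet: winkles — 1 of 4 types.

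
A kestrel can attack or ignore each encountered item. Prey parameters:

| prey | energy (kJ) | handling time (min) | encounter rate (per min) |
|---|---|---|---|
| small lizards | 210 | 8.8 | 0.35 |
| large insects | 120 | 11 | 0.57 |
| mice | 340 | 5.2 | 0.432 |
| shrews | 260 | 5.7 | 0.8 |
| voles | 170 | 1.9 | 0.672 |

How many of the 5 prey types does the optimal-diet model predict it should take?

2

Profitabilities (E/h, kJ/min): voles 89.5, mice 65.4, shrews 45.6, small lizards 23.9, large insects 10.9. Add prey in this order while the next type's profitability exceeds the intake rate on those already taken.
Rate on top 1: 50.18. mice: 65.4 > 50.18 → include.
Rate on top 2: 57.73. shrews: 45.6 < 57.73 → exclude; stop.
Optimal diet: voles, mice — 2 of 5 types.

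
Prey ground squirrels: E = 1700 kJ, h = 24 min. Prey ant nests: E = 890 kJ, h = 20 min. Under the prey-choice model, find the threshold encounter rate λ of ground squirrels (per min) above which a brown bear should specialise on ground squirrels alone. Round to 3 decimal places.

0.070 per min

Drop ant nests once their profitability E₂/h₂ falls below the rate achievable on ground squirrels alone: E₂/h₂ = λE₁/(1 + λh₁).
Solve for λ: λE₁h₂ = E₂(1 + λh₁) → λ(E₁h₂ − E₂h₁) = E₂ → λ = E₂/(E₁h₂ − E₂h₁).
λ = 890/(1700×20 − 890×24) = 890/1.264e+04 = 0.07041 per min.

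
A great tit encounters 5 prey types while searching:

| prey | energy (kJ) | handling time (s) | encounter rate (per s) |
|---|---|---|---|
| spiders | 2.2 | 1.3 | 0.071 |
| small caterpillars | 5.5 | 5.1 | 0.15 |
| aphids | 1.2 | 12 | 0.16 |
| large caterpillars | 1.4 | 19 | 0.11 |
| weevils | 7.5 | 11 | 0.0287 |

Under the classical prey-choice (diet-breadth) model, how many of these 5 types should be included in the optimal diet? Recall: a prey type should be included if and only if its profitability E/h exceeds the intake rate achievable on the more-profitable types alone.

Rank by E/h (kJ/s): spiders 1.69, small caterpillars 1.08, weevils 0.682, aphids 0.1, large caterpillars 0.0737. Include each in turn until the next type's E/h falls below the running intake rate.
Rate on top 1: 0.143. small caterpillars: 1.08 > 0.143 → include.
Rate on top 2: 0.5283. weevils: 0.682 > 0.5283 → include.
Rate on top 3: 0.5506. aphids: 0.1 < 0.5506 → exclude; stop.
Optimal diet: spiders, small caterpillars, weevils — 3 of 5 types.

3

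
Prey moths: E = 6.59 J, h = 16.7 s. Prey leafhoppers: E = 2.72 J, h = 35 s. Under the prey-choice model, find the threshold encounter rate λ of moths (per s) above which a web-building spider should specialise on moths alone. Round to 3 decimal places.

0.015 per s

At the threshold, the rate on moths alone equals the profitability of leafhoppers: λ·6.59/(1 + λ·16.7) = 2.72/35 = 0.07771.
Rearranging, λ(6.59 − 0.07771×16.7) = 0.07771, so λ = 0.07771/5.292 = 0.01468 per s.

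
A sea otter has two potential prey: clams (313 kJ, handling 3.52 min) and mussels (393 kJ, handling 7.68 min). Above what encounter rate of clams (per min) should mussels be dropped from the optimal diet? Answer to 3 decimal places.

0.385 per min

The zero-one rule: include mussels iff E₂/h₂ > λE₁/(1+λh₁). Equality gives the switch point.
λE₁h₂ = E₂ + λE₂h₁ ⇒ λ = E₂/(E₁h₂ − E₂h₁) = 393/(2404 − 1383) = 0.3851 per min.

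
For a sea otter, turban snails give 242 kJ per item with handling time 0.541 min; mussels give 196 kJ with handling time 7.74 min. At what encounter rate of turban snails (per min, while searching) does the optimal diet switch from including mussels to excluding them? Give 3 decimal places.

0.111 per min

The zero-one rule: include mussels iff E₂/h₂ > λE₁/(1+λh₁). Equality gives the switch point.
λE₁h₂ = E₂ + λE₂h₁ ⇒ λ = E₂/(E₁h₂ − E₂h₁) = 196/(1873 − 106) = 0.1109 per min.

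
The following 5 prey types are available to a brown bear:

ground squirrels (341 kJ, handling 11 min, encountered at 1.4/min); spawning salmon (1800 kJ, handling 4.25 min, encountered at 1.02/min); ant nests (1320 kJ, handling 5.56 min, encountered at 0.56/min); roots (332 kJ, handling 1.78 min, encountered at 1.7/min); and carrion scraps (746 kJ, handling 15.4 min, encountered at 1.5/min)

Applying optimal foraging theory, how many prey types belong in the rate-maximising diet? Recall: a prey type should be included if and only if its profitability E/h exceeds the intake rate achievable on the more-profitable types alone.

Profitabilities (E/h, kJ/min): spawning salmon 424, ant nests 237, roots 187, carrion scraps 48.4, ground squirrels 31. Add prey in this order while the next type's profitability exceeds the intake rate on those already taken.
Rate on top 1: 344.1. ant nests: 237 < 344.1 → exclude; stop.
Optimal diet: spawning salmon — 1 of 5 types.

1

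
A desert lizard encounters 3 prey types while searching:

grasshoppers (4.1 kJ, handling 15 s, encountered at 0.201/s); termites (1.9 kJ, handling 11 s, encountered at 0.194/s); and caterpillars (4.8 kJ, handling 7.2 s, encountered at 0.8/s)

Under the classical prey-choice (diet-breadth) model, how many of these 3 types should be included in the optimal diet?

E/h in descending order: caterpillars 0.667, grasshoppers 0.273, termites 0.173 kJ/s. The optimal diet is the largest prefix of this list for which every included type satisfies E_i/h_i > R on the types above it.
Rate on top 1: 0.568. grasshoppers: 0.273 < 0.568 → exclude; stop.
Optimal diet: caterpillars — 1 of 3 types.

1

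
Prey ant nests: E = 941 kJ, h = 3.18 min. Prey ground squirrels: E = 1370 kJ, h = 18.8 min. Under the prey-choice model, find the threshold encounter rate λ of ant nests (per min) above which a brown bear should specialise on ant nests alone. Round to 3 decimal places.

0.103 per min

The zero-one rule: include ground squirrels iff E₂/h₂ > λE₁/(1+λh₁). Equality gives the switch point.
λE₁h₂ = E₂ + λE₂h₁ ⇒ λ = E₂/(E₁h₂ − E₂h₁) = 1370/(1.769e+04 − 4357) = 0.1027 per min.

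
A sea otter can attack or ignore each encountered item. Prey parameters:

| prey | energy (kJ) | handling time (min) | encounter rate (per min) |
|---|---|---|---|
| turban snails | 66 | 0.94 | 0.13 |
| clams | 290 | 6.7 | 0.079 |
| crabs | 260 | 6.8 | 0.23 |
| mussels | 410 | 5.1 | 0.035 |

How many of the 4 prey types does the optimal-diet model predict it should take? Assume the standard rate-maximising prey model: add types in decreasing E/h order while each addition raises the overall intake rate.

Rank by E/h (kJ/min): mussels 80.4, turban snails 70.2, clams 43.3, crabs 38.2. Include each in turn until the next type's E/h falls below the running intake rate.
Rate on top 1: 12.18. turban snails: 70.2 > 12.18 → include.
Rate on top 2: 17.63. clams: 43.3 > 17.63 → include.
Rate on top 3: 25.05. crabs: 38.2 > 25.05 → include.
Optimal diet: mussels, turban snails, clams, crabs — 4 of 4 types.

4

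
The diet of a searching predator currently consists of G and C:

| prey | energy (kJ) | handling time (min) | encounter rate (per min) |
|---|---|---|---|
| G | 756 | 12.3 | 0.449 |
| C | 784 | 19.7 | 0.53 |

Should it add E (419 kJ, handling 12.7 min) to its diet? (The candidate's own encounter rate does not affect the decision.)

No

Current rate: (0.449×756 + 0.53×784)/(1 + 0.449×12.3 + 0.53×19.7) = 44.5 kJ/min.
Profitability of E: 419/12.7 = 32.99 kJ/min.
Since 32.99 < R, time spent handling E is better spent searching.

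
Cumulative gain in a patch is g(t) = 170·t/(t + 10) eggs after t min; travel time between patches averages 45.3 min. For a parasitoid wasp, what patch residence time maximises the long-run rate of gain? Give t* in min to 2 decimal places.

Optimal t* satisfies g'(t*) = g(t*)/(T + t*).
g'(t) = 170·10/(t + 10)². Setting 170·10/(t+10)² = 170t/[(t+10)(45.3+t)] gives 10(45.3+t) = t(t+10), so t² = 10×45.3 = 453.
t* = √453 = 21.28 min.

21.28 min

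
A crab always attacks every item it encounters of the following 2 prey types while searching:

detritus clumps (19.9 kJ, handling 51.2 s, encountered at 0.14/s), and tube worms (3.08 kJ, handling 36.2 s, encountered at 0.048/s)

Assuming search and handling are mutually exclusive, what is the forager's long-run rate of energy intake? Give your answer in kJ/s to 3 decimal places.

R = Σλ_iE_i / (1 + Σλ_ih_i)
Numerator: 0.14×19.9 + 0.048×3.08 = 2.934
Denominator: 1 + 0.14×51.2 + 0.048×36.2 = 9.906
R = 2.934/9.906 = 0.2962 kJ/s

0.296 kJ/s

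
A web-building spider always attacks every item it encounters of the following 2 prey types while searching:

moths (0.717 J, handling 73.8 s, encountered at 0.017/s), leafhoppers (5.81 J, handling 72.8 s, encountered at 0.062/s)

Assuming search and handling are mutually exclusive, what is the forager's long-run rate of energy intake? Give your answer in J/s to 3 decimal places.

0.055 J/s

R = Σλ_iE_i / (1 + Σλ_ih_i)
Numerator: 0.017×0.717 + 0.062×5.81 = 0.3724
Denominator: 1 + 0.017×73.8 + 0.062×72.8 = 6.768
R = 0.3724/6.768 = 0.05502 J/s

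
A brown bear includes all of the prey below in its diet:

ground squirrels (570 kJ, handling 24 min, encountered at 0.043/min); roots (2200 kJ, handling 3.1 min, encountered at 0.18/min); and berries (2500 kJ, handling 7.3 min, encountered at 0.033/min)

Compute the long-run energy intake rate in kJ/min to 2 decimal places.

177.69 kJ/min

Energy encountered per unit search time: 0.043×570 + 0.18×2200 + 0.033×2500 = 503 kJ/min.
Handling time per unit search time: 0.043×24 + 0.18×3.1 + 0.033×7.3 = 1.831.
Rate = 503/(1 + 1.831) = 177.7 kJ/min.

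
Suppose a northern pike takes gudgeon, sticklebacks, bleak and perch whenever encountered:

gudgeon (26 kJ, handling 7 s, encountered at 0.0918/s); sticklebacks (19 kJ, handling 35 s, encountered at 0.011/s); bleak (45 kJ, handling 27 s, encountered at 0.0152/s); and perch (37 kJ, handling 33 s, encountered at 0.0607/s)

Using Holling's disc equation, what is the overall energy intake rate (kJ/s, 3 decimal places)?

R = Σλ_iE_i / (1 + Σλ_ih_i)
Numerator: 0.0918×26 + 0.011×19 + 0.0152×45 + 0.0607×37 = 5.526
Denominator: 1 + 0.0918×7 + 0.011×35 + 0.0152×27 + 0.0607×33 = 4.441
R = 5.526/4.441 = 1.244 kJ/s

1.244 kJ/s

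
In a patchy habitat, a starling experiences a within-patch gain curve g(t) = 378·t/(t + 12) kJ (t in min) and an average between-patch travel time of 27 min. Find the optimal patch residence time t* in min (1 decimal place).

18.0 min

By the marginal value theorem, leave when the instantaneous gain rate g'(t) equals the habitat-wide average g(t)/(T + t).
g'(t) = 378·12/(t + 12)². Setting 378·12/(t+12)² = 378t/[(t+12)(27+t)] gives 12(27+t) = t(t+12), so t² = 12×27 = 324.
t* = √324 = 18 min.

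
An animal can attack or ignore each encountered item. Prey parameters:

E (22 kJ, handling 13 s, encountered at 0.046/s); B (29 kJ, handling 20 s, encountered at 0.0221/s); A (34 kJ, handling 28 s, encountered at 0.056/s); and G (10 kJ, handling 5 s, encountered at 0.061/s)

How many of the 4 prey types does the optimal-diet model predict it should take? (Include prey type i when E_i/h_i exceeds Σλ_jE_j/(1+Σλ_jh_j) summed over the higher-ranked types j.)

4

Rank by E/h (kJ/s): G 2, E 1.69, B 1.45, A 1.21. Include each in turn until the next type's E/h falls below the running intake rate.
Rate on top 1: 0.4674. E: 1.69 > 0.4674 → include.
Rate on top 2: 0.8523. B: 1.45 > 0.8523 → include.
Rate on top 3: 0.965. A: 1.21 > 0.965 → include.
Optimal diet: G, E, B, A — 4 of 4 types.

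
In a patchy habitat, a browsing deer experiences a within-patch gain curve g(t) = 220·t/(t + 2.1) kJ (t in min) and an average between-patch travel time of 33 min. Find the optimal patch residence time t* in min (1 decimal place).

8.3 min

By the marginal value theorem, leave when the instantaneous gain rate g'(t) equals the habitat-wide average g(t)/(T + t).
g'(t) = 220·2.1/(t + 2.1)². Setting 220·2.1/(t+2.1)² = 220t/[(t+2.1)(33+t)] gives 2.1(33+t) = t(t+2.1), so t² = 2.1×33 = 69.3.
t* = √69.3 = 8.325 min.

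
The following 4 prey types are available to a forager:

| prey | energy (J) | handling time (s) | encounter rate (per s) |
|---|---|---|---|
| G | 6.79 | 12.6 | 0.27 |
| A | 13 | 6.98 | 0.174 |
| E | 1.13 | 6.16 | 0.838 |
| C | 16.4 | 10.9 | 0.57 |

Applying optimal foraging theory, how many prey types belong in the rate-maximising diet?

2

E/h in descending order: A 1.86, C 1.5, G 0.539, E 0.183 J/s. The optimal diet is the largest prefix of this list for which every included type satisfies E_i/h_i > R on the types above it.
Rate on top 1: 1.021. C: 1.5 > 1.021 → include.
Rate on top 2: 1.378. G: 0.539 < 1.378 → exclude; stop.
Optimal diet: A, C — 2 of 4 types.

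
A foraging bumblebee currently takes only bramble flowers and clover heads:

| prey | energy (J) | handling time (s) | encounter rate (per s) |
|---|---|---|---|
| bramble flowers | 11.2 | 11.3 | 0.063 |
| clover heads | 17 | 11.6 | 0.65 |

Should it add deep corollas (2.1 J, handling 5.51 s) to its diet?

Current rate: (0.063×11.2 + 0.65×17)/(1 + 0.063×11.3 + 0.65×11.6) = 1.271 J/s.
Profitability of deep corollas: 2.1/5.51 = 0.3811 J/s.
Since 0.3811 < R, time spent handling deep corollas is better spent searching.

No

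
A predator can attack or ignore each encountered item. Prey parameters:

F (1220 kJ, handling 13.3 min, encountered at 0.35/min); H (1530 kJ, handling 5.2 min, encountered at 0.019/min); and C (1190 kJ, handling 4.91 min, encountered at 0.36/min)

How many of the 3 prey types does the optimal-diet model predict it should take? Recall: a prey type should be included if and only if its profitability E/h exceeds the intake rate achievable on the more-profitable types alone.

E/h in descending order: H 294, C 242, F 91.7 kJ/min. The optimal diet is the largest prefix of this list for which every included type satisfies E_i/h_i > R on the types above it.
Rate on top 1: 26.46. C: 242 > 26.46 → include.
Rate on top 2: 159.6. F: 91.7 < 159.6 → exclude; stop.
Optimal diet: H, C — 2 of 3 types.

2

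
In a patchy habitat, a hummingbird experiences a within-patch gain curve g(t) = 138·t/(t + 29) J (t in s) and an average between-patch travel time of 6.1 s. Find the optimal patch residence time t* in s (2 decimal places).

By the marginal value theorem, leave when the instantaneous gain rate g'(t) equals the habitat-wide average g(t)/(T + t).
g'(t) = 138·29/(t + 29)². Setting 138·29/(t+29)² = 138t/[(t+29)(6.1+t)] gives 29(6.1+t) = t(t+29), so t² = 29×6.1 = 176.9.
t* = √176.9 = 13.3 s.

13.30 s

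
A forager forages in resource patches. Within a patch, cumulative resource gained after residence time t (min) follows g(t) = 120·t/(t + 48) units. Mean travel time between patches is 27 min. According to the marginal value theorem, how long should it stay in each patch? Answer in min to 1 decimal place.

36.0 min

Optimal t* satisfies g'(t*) = g(t*)/(T + t*).
g'(t) = 120·48/(t + 48)². Setting 120·48/(t+48)² = 120t/[(t+48)(27+t)] gives 48(27+t) = t(t+48), so t² = 48×27 = 1296.
t* = √1296 = 36 min.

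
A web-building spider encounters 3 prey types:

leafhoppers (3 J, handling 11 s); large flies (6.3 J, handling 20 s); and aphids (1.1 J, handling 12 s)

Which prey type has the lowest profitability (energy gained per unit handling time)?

Profitability E/h (J/s): leafhoppers = 3/11 = 0.273, large flies = 6.3/20 = 0.315, aphids = 1.1/12 = 0.0917.
Ranked: large flies > leafhoppers > aphids.

aphids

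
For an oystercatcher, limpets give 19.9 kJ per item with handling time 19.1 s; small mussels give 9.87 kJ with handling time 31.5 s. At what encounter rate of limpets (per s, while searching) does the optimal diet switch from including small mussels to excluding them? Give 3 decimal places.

At the threshold, the rate on limpets alone equals the profitability of small mussels: λ·19.9/(1 + λ·19.1) = 9.87/31.5 = 0.3133.
Rearranging, λ(19.9 − 0.3133×19.1) = 0.3133, so λ = 0.3133/13.92 = 0.02252 per s.

0.023 per s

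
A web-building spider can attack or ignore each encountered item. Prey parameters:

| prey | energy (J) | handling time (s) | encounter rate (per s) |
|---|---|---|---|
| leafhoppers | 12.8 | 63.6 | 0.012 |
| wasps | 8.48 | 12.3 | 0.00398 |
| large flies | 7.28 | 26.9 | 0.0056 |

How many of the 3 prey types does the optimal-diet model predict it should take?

E/h in descending order: wasps 0.689, large flies 0.271, leafhoppers 0.201 J/s. The optimal diet is the largest prefix of this list for which every included type satisfies E_i/h_i > R on the types above it.
Rate on top 1: 0.03218. large flies: 0.271 > 0.03218 → include.
Rate on top 2: 0.06212. leafhoppers: 0.201 > 0.06212 → include.
Optimal diet: wasps, large flies, leafhoppers — 3 of 3 types.

3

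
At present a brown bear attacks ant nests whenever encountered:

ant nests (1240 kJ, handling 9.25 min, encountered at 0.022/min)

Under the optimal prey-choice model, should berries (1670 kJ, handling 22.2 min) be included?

Yes

Intake rate on the current diet: R = (0.022×1240) / (1 + 0.022×9.25) = 27.28/1.204 = 22.67 kJ/min.
Profitability of berries: 1670/22.2 = 75.23 kJ/min.
75.23 > 22.67, so adding berries raises the average — include it.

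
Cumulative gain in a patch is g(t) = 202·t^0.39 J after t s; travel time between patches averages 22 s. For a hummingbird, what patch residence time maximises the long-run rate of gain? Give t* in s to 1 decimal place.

By the marginal value theorem, leave when the instantaneous gain rate g'(t) equals the habitat-wide average g(t)/(T + t).
g'(t) = 0.39·202·t^-0.61. Setting 0.39·202·t^-0.61 = 202·t^0.39/(22+t) gives 0.39(22+t) = t, so 0.61·t = 0.39×22.
t* = 0.39×22/0.61 = 14.07 s.

14.1 s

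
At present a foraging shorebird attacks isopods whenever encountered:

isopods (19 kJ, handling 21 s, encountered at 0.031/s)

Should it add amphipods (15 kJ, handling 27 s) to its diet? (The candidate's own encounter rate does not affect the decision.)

Yes

On isopods alone, R = ΣλE/(1+Σλh) = 0.589/1.651 = 0.3568 kJ/s.
Profitability of amphipods: 15/27 = 0.5556 kJ/s.
0.5556 > 0.3568, so adding amphipods raises the average — include it.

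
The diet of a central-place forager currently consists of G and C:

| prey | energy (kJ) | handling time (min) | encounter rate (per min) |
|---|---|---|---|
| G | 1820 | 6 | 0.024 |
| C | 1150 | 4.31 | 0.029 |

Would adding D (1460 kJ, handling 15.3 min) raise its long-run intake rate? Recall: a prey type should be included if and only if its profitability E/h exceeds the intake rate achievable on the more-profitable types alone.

Current rate: (0.024×1820 + 0.029×1150)/(1 + 0.024×6 + 0.029×4.31) = 60.7 kJ/min.
Profitability of D: 1460/15.3 = 95.42 kJ/min.
95.42 > 60.7, so adding D raises the average — include it.

Yes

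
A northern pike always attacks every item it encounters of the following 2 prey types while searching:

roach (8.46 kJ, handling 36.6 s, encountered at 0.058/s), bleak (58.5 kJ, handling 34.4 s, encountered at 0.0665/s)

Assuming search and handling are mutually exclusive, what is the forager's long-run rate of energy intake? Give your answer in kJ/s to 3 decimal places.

0.810 kJ/s

R = (0.058×8.46 + 0.0665×58.5) / (1 + 0.058×36.6 + 0.0665×34.4) = 4.381/5.41 = 0.8097 kJ/s.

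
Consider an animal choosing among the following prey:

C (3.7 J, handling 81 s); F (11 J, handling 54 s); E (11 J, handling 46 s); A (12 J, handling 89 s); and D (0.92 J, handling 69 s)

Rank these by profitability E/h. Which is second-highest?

Profitability E/h (J/s): C = 3.7/81 = 0.0457, F = 11/54 = 0.204, E = 11/46 = 0.239, A = 12/89 = 0.135, D = 0.92/69 = 0.0133.
Ranked: E > F > A > C > D.

F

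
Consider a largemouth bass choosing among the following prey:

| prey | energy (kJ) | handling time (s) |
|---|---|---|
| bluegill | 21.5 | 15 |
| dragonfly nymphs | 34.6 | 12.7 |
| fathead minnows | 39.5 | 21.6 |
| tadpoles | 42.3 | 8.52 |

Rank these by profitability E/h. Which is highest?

In descending order of E/h:
tadpoles: 42.3/8.52 = 4.96 kJ/s
dragonfly nymphs: 34.6/12.7 = 2.72 kJ/s
fathead minnows: 39.5/21.6 = 1.83 kJ/s
bluegill: 21.5/15 = 1.43 kJ/s

tadpoles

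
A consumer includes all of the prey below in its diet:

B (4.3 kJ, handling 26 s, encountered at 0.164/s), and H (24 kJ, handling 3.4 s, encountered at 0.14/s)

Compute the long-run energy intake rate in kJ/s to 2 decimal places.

0.71 kJ/s

Energy encountered per unit search time: 0.164×4.3 + 0.14×24 = 4.065 kJ/s.
Handling time per unit search time: 0.164×26 + 0.14×3.4 = 4.74.
Rate = 4.065/(1 + 4.74) = 0.7082 kJ/s.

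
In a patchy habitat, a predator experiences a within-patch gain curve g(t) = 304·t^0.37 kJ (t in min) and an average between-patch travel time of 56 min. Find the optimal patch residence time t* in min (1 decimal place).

32.9 min

Maximise g(t)/(T+t): set derivative to zero → g'(t)(T+t) = g(t).
g'(t) = 0.37·304·t^-0.63. Setting 0.37·304·t^-0.63 = 304·t^0.37/(56+t) gives 0.37(56+t) = t, so 0.63·t = 0.37×56.
t* = 0.37×56/0.63 = 32.89 min.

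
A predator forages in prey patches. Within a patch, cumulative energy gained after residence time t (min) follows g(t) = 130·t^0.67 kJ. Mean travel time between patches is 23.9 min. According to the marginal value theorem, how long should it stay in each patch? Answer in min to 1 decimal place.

48.5 min

Optimal t* satisfies g'(t*) = g(t*)/(T + t*).
g'(t) = 0.67·130·t^-0.33. Setting 0.67·130·t^-0.33 = 130·t^0.67/(23.9+t) gives 0.67(23.9+t) = t, so 0.33·t = 0.67×23.9.
t* = 0.67×23.9/0.33 = 48.52 min.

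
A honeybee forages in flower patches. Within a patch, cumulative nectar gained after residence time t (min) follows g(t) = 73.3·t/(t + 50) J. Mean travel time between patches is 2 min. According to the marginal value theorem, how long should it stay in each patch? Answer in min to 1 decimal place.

Optimal t* satisfies g'(t*) = g(t*)/(T + t*).
g'(t) = 73.3·50/(t + 50)². Setting 73.3·50/(t+50)² = 73.3t/[(t+50)(2+t)] gives 50(2+t) = t(t+50), so t² = 50×2 = 100.
t* = √100 = 10 min.

10.0 min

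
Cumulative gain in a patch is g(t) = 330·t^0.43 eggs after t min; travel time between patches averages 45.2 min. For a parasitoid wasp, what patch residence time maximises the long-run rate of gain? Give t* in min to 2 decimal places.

34.10 min

By the marginal value theorem, leave when the instantaneous gain rate g'(t) equals the habitat-wide average g(t)/(T + t).
g'(t) = 0.43·330·t^-0.57. Setting 0.43·330·t^-0.57 = 330·t^0.43/(45.2+t) gives 0.43(45.2+t) = t, so 0.57·t = 0.43×45.2.
t* = 0.43×45.2/0.57 = 34.1 min.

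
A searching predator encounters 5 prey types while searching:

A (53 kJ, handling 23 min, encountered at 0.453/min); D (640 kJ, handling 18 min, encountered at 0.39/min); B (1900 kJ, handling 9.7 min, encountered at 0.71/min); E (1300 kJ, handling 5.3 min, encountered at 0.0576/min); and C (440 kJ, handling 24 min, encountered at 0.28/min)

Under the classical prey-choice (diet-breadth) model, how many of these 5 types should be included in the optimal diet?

Rank by E/h (kJ/min): E 245, B 196, D 35.6, C 18.3, A 2.3. Include each in turn until the next type's E/h falls below the running intake rate.
Rate on top 1: 57.37. B: 196 > 57.37 → include.
Rate on top 2: 173.8. D: 35.6 < 173.8 → exclude; stop.
Optimal diet: E, B — 2 of 5 types.

2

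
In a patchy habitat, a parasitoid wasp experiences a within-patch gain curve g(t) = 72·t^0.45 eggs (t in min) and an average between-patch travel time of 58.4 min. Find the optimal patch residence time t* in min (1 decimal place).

47.8 min

Optimal t* satisfies g'(t*) = g(t*)/(T + t*).
g'(t) = 0.45·72·t^-0.55. Setting 0.45·72·t^-0.55 = 72·t^0.45/(58.4+t) gives 0.45(58.4+t) = t, so 0.55·t = 0.45×58.4.
t* = 0.45×58.4/0.55 = 47.78 min.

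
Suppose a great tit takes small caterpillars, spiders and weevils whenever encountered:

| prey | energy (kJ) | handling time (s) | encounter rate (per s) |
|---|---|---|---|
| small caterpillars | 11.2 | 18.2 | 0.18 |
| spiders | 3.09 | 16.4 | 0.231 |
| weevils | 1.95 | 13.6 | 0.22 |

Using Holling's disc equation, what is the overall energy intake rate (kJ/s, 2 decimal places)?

0.29 kJ/s

R = (0.18×11.2 + 0.231×3.09 + 0.22×1.95) / (1 + 0.18×18.2 + 0.231×16.4 + 0.22×13.6) = 3.159/11.06 = 0.2857 kJ/s.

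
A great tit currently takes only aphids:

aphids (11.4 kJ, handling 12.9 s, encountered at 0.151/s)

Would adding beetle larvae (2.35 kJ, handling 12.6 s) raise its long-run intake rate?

Intake rate on the current diet: R = (0.151×11.4) / (1 + 0.151×12.9) = 1.721/2.948 = 0.5839 kJ/s.
Profitability of beetle larvae: 2.35/12.6 = 0.1865 kJ/s.
Since 0.1865 < R, time spent handling beetle larvae is better spent searching.

No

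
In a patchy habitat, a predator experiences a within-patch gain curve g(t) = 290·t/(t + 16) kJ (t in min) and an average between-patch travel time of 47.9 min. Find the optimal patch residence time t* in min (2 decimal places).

27.68 min

Maximise g(t)/(T+t): set derivative to zero → g'(t)(T+t) = g(t).
g'(t) = 290·16/(t + 16)². Setting 290·16/(t+16)² = 290t/[(t+16)(47.9+t)] gives 16(47.9+t) = t(t+16), so t² = 16×47.9 = 766.4.
t* = √766.4 = 27.68 min.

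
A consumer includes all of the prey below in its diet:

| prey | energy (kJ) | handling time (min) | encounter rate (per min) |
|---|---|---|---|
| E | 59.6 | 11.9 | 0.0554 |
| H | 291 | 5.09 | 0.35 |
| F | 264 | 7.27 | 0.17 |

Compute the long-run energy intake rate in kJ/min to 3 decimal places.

32.081 kJ/min

R = (0.0554×59.6 + 0.35×291 + 0.17×264) / (1 + 0.0554×11.9 + 0.35×5.09 + 0.17×7.27) = 150/4.677 = 32.08 kJ/min.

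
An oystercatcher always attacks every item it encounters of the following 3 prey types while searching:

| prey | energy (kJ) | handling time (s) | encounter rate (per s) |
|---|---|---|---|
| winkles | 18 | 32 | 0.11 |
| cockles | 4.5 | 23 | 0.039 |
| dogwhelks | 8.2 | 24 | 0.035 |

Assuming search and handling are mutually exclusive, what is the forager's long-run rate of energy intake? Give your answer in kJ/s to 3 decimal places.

Energy encountered per unit search time: 0.11×18 + 0.039×4.5 + 0.035×8.2 = 2.442 kJ/s.
Handling time per unit search time: 0.11×32 + 0.039×23 + 0.035×24 = 5.257.
Rate = 2.442/(1 + 5.257) = 0.3904 kJ/s.

0.390 kJ/s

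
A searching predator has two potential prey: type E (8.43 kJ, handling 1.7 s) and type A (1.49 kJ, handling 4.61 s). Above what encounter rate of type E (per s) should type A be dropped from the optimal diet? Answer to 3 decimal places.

Drop type A once their profitability E₂/h₂ falls below the rate achievable on type E alone: E₂/h₂ = λE₁/(1 + λh₁).
Solve for λ: λE₁h₂ = E₂(1 + λh₁) → λ(E₁h₂ − E₂h₁) = E₂ → λ = E₂/(E₁h₂ − E₂h₁).
λ = 1.49/(8.43×4.61 − 1.49×1.7) = 1.49/36.33 = 0.04101 per s.

0.041 per s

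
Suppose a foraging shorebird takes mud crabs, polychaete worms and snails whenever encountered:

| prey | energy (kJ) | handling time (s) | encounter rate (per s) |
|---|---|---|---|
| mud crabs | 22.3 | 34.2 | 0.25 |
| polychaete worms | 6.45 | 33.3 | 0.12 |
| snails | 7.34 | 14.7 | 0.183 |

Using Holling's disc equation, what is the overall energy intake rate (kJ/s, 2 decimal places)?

0.47 kJ/s

R = Σλ_iE_i / (1 + Σλ_ih_i)
Numerator: 0.25×22.3 + 0.12×6.45 + 0.183×7.34 = 7.692
Denominator: 1 + 0.25×34.2 + 0.12×33.3 + 0.183×14.7 = 16.24
R = 7.692/16.24 = 0.4738 kJ/s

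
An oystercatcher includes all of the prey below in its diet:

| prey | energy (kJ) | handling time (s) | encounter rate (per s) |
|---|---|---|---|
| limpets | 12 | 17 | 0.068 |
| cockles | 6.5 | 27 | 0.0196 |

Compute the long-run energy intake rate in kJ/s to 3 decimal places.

0.351 kJ/s

R = (0.068×12 + 0.0196×6.5) / (1 + 0.068×17 + 0.0196×27) = 0.9434/2.685 = 0.3513 kJ/s.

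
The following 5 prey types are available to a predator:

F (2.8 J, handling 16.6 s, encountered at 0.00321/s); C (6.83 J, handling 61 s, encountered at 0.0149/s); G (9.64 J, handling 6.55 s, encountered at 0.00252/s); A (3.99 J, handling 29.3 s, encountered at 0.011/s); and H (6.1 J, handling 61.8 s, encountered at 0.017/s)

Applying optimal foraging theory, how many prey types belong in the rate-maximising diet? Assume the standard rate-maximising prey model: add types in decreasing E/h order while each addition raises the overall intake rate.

Rank by E/h (J/s): G 1.47, F 0.169, A 0.136, C 0.112, H 0.0987. Include each in turn until the next type's E/h falls below the running intake rate.
Rate on top 1: 0.0239. F: 0.169 > 0.0239 → include.
Rate on top 2: 0.03111. A: 0.136 > 0.03111 → include.
Rate on top 3: 0.05544. C: 0.112 > 0.05544 → include.
Rate on top 4: 0.07777. H: 0.0987 > 0.07777 → include.
Optimal diet: G, F, A, C, H — 5 of 5 types.

5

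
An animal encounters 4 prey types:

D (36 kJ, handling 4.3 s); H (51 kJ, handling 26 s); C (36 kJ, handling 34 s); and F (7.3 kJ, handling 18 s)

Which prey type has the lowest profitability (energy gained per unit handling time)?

F

Profitability E/h (kJ/s): D = 36/4.3 = 8.37, H = 51/26 = 1.96, C = 36/34 = 1.06, F = 7.3/18 = 0.406.
Ranked: D > H > C > F.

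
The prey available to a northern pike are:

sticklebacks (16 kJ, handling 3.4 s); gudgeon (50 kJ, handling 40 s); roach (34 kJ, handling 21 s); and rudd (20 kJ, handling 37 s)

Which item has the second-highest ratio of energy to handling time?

In descending order of E/h:
sticklebacks: 16/3.4 = 4.71 kJ/s
roach: 34/21 = 1.62 kJ/s
gudgeon: 50/40 = 1.25 kJ/s
rudd: 20/37 = 0.541 kJ/s

roach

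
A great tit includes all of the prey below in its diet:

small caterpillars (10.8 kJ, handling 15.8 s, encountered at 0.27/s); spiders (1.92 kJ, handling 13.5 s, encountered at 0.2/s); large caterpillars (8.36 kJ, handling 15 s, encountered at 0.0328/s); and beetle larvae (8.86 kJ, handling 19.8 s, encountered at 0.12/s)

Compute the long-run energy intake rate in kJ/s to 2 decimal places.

0.43 kJ/s

R = Σλ_iE_i / (1 + Σλ_ih_i)
Numerator: 0.27×10.8 + 0.2×1.92 + 0.0328×8.36 + 0.12×8.86 = 4.637
Denominator: 1 + 0.27×15.8 + 0.2×13.5 + 0.0328×15 + 0.12×19.8 = 10.83
R = 4.637/10.83 = 0.428 kJ/s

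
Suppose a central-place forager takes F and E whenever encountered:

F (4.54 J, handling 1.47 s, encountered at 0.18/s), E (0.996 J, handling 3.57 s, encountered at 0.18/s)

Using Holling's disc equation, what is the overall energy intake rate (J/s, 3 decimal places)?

R = (0.18×4.54 + 0.18×0.996) / (1 + 0.18×1.47 + 0.18×3.57) = 0.9965/1.907 = 0.5225 J/s.

0.522 J/s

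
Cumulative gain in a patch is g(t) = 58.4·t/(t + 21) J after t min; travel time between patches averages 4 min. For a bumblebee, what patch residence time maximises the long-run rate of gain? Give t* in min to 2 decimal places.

By the marginal value theorem, leave when the instantaneous gain rate g'(t) equals the habitat-wide average g(t)/(T + t).
g'(t) = 58.4·21/(t + 21)². Setting 58.4·21/(t+21)² = 58.4t/[(t+21)(4+t)] gives 21(4+t) = t(t+21), so t² = 21×4 = 84.
t* = √84 = 9.165 min.

9.17 min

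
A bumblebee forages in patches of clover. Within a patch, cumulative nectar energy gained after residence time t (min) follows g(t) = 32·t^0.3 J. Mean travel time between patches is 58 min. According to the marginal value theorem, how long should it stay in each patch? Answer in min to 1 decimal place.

24.9 min

By the marginal value theorem, leave when the instantaneous gain rate g'(t) equals the habitat-wide average g(t)/(T + t).
g'(t) = 0.3·32·t^-0.7. Setting 0.3·32·t^-0.7 = 32·t^0.3/(58+t) gives 0.3(58+t) = t, so 0.70·t = 0.3×58.
t* = 0.3×58/0.70 = 24.86 min.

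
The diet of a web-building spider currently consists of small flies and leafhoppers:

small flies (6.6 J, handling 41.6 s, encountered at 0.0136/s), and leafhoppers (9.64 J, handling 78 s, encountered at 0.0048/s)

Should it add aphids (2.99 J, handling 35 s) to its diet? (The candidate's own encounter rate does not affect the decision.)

Current rate: (0.0136×6.6 + 0.0048×9.64)/(1 + 0.0136×41.6 + 0.0048×78) = 0.07011 J/s.
aphids: E/h = 2.99/35 = 0.08543 J/s.
0.08543 > 0.07011, so adding aphids raises the average — include it.

Yes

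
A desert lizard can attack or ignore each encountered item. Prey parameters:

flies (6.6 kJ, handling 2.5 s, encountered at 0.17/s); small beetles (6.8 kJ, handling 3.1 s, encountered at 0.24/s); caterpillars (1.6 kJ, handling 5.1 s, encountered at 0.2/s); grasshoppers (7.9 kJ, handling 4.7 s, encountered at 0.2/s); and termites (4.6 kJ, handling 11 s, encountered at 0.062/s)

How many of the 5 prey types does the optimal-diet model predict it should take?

3

Rank by E/h (kJ/s): flies 2.64, small beetles 2.19, grasshoppers 1.68, termites 0.418, caterpillars 0.314. Include each in turn until the next type's E/h falls below the running intake rate.
Rate on top 1: 0.7874. small beetles: 2.19 > 0.7874 → include.
Rate on top 2: 1.27. grasshoppers: 1.68 > 1.27 → include.
Rate on top 3: 1.394. termites: 0.418 < 1.394 → exclude; stop.
Optimal diet: flies, small beetles, grasshoppers — 3 of 5 types.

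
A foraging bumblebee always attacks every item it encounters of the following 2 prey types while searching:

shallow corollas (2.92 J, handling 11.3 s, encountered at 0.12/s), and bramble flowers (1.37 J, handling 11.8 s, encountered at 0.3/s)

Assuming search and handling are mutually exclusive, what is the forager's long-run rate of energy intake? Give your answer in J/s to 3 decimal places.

Energy encountered per unit search time: 0.12×2.92 + 0.3×1.37 = 0.7614 J/s.
Handling time per unit search time: 0.12×11.3 + 0.3×11.8 = 4.896.
Rate = 0.7614/(1 + 4.896) = 0.1291 J/s.

0.129 J/s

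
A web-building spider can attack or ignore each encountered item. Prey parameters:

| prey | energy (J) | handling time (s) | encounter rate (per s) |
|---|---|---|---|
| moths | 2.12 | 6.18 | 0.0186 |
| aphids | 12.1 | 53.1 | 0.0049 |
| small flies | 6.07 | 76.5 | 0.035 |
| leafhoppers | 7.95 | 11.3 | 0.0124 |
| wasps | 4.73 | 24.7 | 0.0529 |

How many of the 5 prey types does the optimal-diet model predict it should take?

Profitabilities (E/h, J/s): leafhoppers 0.704, moths 0.343, aphids 0.228, wasps 0.191, small flies 0.0793. Add prey in this order while the next type's profitability exceeds the intake rate on those already taken.
Rate on top 1: 0.08646. moths: 0.343 > 0.08646 → include.
Rate on top 2: 0.11. aphids: 0.228 > 0.11 → include.
Rate on top 3: 0.1302. wasps: 0.191 > 0.1302 → include.
Rate on top 4: 0.1586. small flies: 0.0793 < 0.1586 → exclude; stop.
Optimal diet: leafhoppers, moths, aphids, wasps — 4 of 5 types.

4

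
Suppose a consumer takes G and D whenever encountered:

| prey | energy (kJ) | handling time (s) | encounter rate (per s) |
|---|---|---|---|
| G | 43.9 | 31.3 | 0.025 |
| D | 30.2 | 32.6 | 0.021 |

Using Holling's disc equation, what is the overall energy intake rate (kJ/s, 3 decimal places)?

0.702 kJ/s

R = Σλ_iE_i / (1 + Σλ_ih_i)
Numerator: 0.025×43.9 + 0.021×30.2 = 1.732
Denominator: 1 + 0.025×31.3 + 0.021×32.6 = 2.467
R = 1.732/2.467 = 0.7019 kJ/s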